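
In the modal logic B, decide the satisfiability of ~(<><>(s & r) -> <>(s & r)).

1. ~(<><>(s & r) -> <>(s & r)), u
2. <><>(s & r), u
3. ~<>(s & r), u
4. ~(s & r), u
5. ~r, u
6. <>(s & r), v
7. ~(s & r), v
8. ~r, v
9. s & r, w
10. s, w
11. r, w
Accessibility: uRu, uRv, vRu, vRv, vRw, wRv, wRw

Yes, satisfiable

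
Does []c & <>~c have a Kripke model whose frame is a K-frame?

1. []c & <>~c, w0
2. []c, w0   [&-rule on 1]
3. <>~c, w0   [&-rule on 1]
4. ~c, w1   [<>-rule on 3: fresh world w1, w0Rw1]
5. c, w1   [[]-rule on 2 via w0Rw1]
Accessibility: w0Rw1
Branch closes: c and ~c both at w1.
(One branch shown.) All branches close.

Unsatisfiable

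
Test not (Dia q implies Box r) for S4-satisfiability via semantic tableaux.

1. not (Dia q implies Box r), 0
2. Dia q, 0   [neg-implies-rule on 1]
3. not Box r, 0   [neg-implies-rule on 1]
4. q, 1   [Dia-rule on 2: fresh world 1, 0R1]
5. not r, 2   [neg-Box-rule on 3: fresh world 2, 0R2]
Accessibility: 0R0, 0R1, 0R2, 1R1, 2R2

Satisfiable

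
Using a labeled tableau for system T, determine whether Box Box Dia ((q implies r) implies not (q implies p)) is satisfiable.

1. Box Box Dia ((q implies r) implies not (q implies p)), u
2. Box Dia ((q implies r) implies not (q implies p)), u   [Box-rule on 1 via uRu]
3. Dia ((q implies r) implies not (q implies p)), u   [Box-rule on 2 via uRu]
4. (q implies r) implies not (q implies p), v   [Dia-rule on 3: fresh world v, uRv]
5. Box Dia ((q implies r) implies not (q implies p)), v   [Box-rule on 1 via uRv]
6. Dia ((q implies r) implies not (q implies p)), v   [Box-rule on 2 via uRv]
7. not (q implies p), v   [implies-rule on 4 (branches; this branch)]
8. q, v   [neg-implies-rule on 7]
9. not p, v   [neg-implies-rule on 7]
10. (q implies r) implies not (q implies p), w   [Dia-rule on 6: fresh world w, vRw]
11. Dia ((q implies r) implies not (q implies p)), w   [Box-rule on 5 via vRw]
12. not (q implies p), w   [implies-rule on 10 (branches; this branch)]
13. q, w   [neg-implies-rule on 12]
14. not p, w   [neg-implies-rule on 12]
15. (q implies r) implies not (q implies p), x   [Dia-rule on 11: fresh world x, wRx]
16. not (q implies p), x   [implies-rule on 15 (branches; this branch)]
17. q, x   [neg-implies-rule on 16]
18. not p, x   [neg-implies-rule on 16]
Accessibility: uRu, uRv, vRv, vRw, wRw, wRx, xRx

Yes, satisfiable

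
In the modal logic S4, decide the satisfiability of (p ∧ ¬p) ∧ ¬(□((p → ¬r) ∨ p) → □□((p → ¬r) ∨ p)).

No, unsatisfiable

1. (p ∧ ¬p) ∧ ¬(□((p → ¬r) ∨ p) → □□((p → ¬r) ∨ p)), u
2. p ∧ ¬p, u   [∧-rule on 1]
3. ¬(□((p → ¬r) ∨ p) → □□((p → ¬r) ∨ p)), u   [∧-rule on 1]
4. p, u   [∧-rule on 2]
5. ¬p, u   [∧-rule on 2]
Accessibility: uRu
Branch closes: p and ¬p both at u.
All branches of the tableau close; one closing branch shown above.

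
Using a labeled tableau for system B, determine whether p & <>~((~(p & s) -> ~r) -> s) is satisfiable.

1. p & <>~((~(p & s) -> ~r) -> s), w0
2. p, w0
3. <>~((~(p & s) -> ~r) -> s), w0
4. ~((~(p & s) -> ~r) -> s), w1
5. ~(p & s) -> ~r, w1
6. ~s, w1
7. ~r, w1
Accessibility: w0Rw0, w0Rw1, w1Rw0, w1Rw1

Satisfiable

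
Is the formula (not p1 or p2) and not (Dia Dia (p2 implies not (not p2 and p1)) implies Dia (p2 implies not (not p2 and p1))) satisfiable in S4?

1. (not p1 or p2) and not (Dia Dia (p2 implies not (not p2 and p1)) implies Dia (p2 implies not (not p2 and p1))), 0
2. not p1 or p2, 0
3. not (Dia Dia (p2 implies not (not p2 and p1)) implies Dia (p2 implies not (not p2 and p1))), 0
4. Dia Dia (p2 implies not (not p2 and p1)), 0
5. not Dia (p2 implies not (not p2 and p1)), 0
6. not (p2 implies not (not p2 and p1)), 0
7. p2, 0
8. not p2 and p1, 0
9. not p2, 0
10. p1, 0
Accessibility: 0R0
Branch closes: p2 and not p2 both at 0.
(One branch shown.) All branches close.

Unsatisfiable (every branch closes)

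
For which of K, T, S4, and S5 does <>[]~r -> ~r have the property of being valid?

S4-tableau for the negation ~(<>[]~r -> ~r):
1. ~(<>[]~r -> ~r), u
2. <>[]~r, u   [~->-rule on 1]
3. r, u   [~->-rule on 1]
4. []~r, v   [<>-rule on 2: fresh world v, uRv]
5. ~r, v   [[]-rule on 4 via vRv]
Accessibility: uRu, uRv, vRv
Complete open branch: countermodel on an S4-frame, so not valid in S4, nor in K, T (the same frame is also a K-frame and a T-frame).
S5-tableau for the negation ~(<>[]~r -> ~r):
1. ~(<>[]~r -> ~r), u
2. <>[]~r, u   [~->-rule on 1]
3. r, u   [~->-rule on 1]
4. []~r, v   [<>-rule on 2: fresh world v, uRv]
5. ~r, u   [[]-rule on 4 via vRu]
Accessibility: uRu, uRv, vRu, vRv
Branch closes: r and ~r both at u.
Every branch closes (one shown): valid in S5.

S5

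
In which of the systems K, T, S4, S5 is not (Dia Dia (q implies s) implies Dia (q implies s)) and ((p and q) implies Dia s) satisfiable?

K, T

T-tableau for the formula:
1. not (Dia Dia (q implies s) implies Dia (q implies s)) and ((p and q) implies Dia s), 0
2. not (Dia Dia (q implies s) implies Dia (q implies s)), 0   [and-rule on 1]
3. (p and q) implies Dia s, 0   [and-rule on 1]
4. Dia Dia (q implies s), 0   [neg-implies-rule on 2]
5. not Dia (q implies s), 0   [neg-implies-rule on 2]
6. not (q implies s), 0   [neg-Dia-rule on 5 via 0R0]
7. q, 0   [neg-implies-rule on 6]
8. not s, 0   [neg-implies-rule on 6]
9. not (p and q), 0   [implies-rule on 3 (branches; this branch)]
10. not p, 0   [neg-and-rule on 9 (branches; this branch)]
11. Dia (q implies s), 1   [Dia-rule on 4: fresh world 1, 0R1]
12. not (q implies s), 1   [neg-Dia-rule on 5 via 0R1]
13. q, 1   [neg-implies-rule on 12]
14. not s, 1   [neg-implies-rule on 12]
15. q implies s, 2   [Dia-rule on 11: fresh world 2, 1R2]
16. s, 2   [implies-rule on 15 (branches; this branch)]
Accessibility: 0R0, 0R1, 1R1, 1R2, 2R2
Complete open branch: satisfiable in T, hence also in K (this T-model is also a K-model).
S4-tableau for the formula:
1. not (Dia Dia (q implies s) implies Dia (q implies s)) and ((p and q) implies Dia s), 0
2. not (Dia Dia (q implies s) implies Dia (q implies s)), 0   [and-rule on 1]
3. (p and q) implies Dia s, 0   [and-rule on 1]
4. Dia Dia (q implies s), 0   [neg-implies-rule on 2]
5. not Dia (q implies s), 0   [neg-implies-rule on 2]
6. not (q implies s), 0   [neg-Dia-rule on 5 via 0R0]
7. q, 0   [neg-implies-rule on 6]
8. not s, 0   [neg-implies-rule on 6]
9. not (p and q), 0   [implies-rule on 3 (branches; this branch)]
10. not p, 0   [neg-and-rule on 9 (branches; this branch)]
11. Dia (q implies s), 1   [Dia-rule on 4: fresh world 1, 0R1]
12. not (q implies s), 1   [neg-Dia-rule on 5 via 0R1]
13. q, 1   [neg-implies-rule on 12]
14. not s, 1   [neg-implies-rule on 12]
15. q implies s, 2   [Dia-rule on 11: fresh world 2, 1R2]
16. not (q implies s), 2   [neg-Dia-rule on 5 via 0R2]
17. q, 2   [neg-implies-rule on 16]
18. not s, 2   [neg-implies-rule on 16]
19. s, 2   [implies-rule on 15 (branches; this branch)]
Accessibility: 0R0, 0R1, 0R2, 1R1, 1R2, 2R2
Branch closes: s and not s both at 2.
Every branch closes (one shown): unsatisfiable in S4, hence also in S5 (every S5-frame is an S4-frame).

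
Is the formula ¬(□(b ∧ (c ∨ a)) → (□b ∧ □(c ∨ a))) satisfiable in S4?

Unsatisfiable

1. ¬(□(b ∧ (c ∨ a)) → (□b ∧ □(c ∨ a))), u
2. □(b ∧ (c ∨ a)), u   [¬→-rule on 1]
3. ¬(□b ∧ □(c ∨ a)), u   [¬→-rule on 1]
4. b ∧ (c ∨ a), u   [□-rule on 2 via uRu]
5. b, u   [∧-rule on 4]
6. c ∨ a, u   [∧-rule on 4]
7. ¬□(c ∨ a), u   [¬∧-rule on 3 (branches; this branch)]
8. a, u   [∨-rule on 6 (branches; this branch)]
9. ¬(c ∨ a), v   [¬□-rule on 7: fresh world v, uRv]
10. ¬c, v   [¬∨-rule on 9]
11. ¬a, v   [¬∨-rule on 9]
12. b ∧ (c ∨ a), v   [□-rule on 2 via uRv]
13. b, v   [∧-rule on 12]
14. c ∨ a, v   [∧-rule on 12]
15. a, v   [∨-rule on 14 (branches; this branch)]
Accessibility: uRu, uRv, vRv
Branch closes: a and ¬a both at v.
Every branch closes; the branch above is one of them.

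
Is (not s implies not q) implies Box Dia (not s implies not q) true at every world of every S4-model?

Tableau for the negation not ((not s implies not q) implies Box Dia (not s implies not q)):
1. not ((not s implies not q) implies Box Dia (not s implies not q)), 0
2. not s implies not q, 0
3. not Box Dia (not s implies not q), 0
4. not q, 0
5. not Dia (not s implies not q), 1
6. not (not s implies not q), 1
7. not s, 1
8. q, 1
Accessibility: 0R0, 0R1, 1R1
The negation has an open branch (countermodel exists).

No, not valid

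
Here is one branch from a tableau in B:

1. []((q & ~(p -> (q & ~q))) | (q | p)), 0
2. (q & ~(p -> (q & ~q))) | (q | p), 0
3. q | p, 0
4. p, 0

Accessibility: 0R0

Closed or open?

No, open

No atom appears with both signs at the same world.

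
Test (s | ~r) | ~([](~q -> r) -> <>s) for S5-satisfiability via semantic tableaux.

Satisfiable

1. (s | ~r) | ~([](~q -> r) -> <>s), w0
2. ~([](~q -> r) -> <>s), w0
3. [](~q -> r), w0
4. ~<>s, w0
5. ~q -> r, w0
6. ~s, w0
7. r, w0
Accessibility: w0Rw0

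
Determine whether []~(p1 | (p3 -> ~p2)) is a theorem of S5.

Tableau for the negation ~[]~(p1 | (p3 -> ~p2)):
1. ~[]~(p1 | (p3 -> ~p2)), w0
2. p1 | (p3 -> ~p2), w1
3. p3 -> ~p2, w1
4. ~p2, w1
Accessibility: w0Rw0, w0Rw1, w1Rw0, w1Rw1
The negation has an open branch (countermodel exists).

Invalid (countermodel exists)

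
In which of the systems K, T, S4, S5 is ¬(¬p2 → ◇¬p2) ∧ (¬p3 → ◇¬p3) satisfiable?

K-tableau for the formula:
1. ¬(¬p2 → ◇¬p2) ∧ (¬p3 → ◇¬p3), 0
2. ¬(¬p2 → ◇¬p2), 0
3. ¬p3 → ◇¬p3, 0
4. ¬p2, 0
5. ¬◇¬p2, 0
6. ◇¬p3, 0
7. ¬p3, 1
8. p2, 1
Accessibility: 0R1
Complete open branch: satisfiable in K.
T-tableau for the formula:
1. ¬(¬p2 → ◇¬p2) ∧ (¬p3 → ◇¬p3), 0
2. ¬(¬p2 → ◇¬p2), 0
3. ¬p3 → ◇¬p3, 0
4. ¬p2, 0
5. ¬◇¬p2, 0
6. p2, 0
Accessibility: 0R0
Branch closes: p2 and ¬p2 both at 0.
Every branch closes (one shown): unsatisfiable in T, hence also in S4, S5 (every S4/S5-frame is a T-frame).

K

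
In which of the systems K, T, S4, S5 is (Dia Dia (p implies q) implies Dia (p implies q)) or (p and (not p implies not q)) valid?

K-tableau for the negation not ((Dia Dia (p implies q) implies Dia (p implies q)) or (p and (not p implies not q))):
1. not ((Dia Dia (p implies q) implies Dia (p implies q)) or (p and (not p implies not q))), w0
2. not (Dia Dia (p implies q) implies Dia (p implies q)), w0
3. not (p and (not p implies not q)), w0
4. Dia Dia (p implies q), w0
5. not Dia (p implies q), w0
6. not (not p implies not q), w0
7. not p, w0
8. q, w0
9. Dia (p implies q), w1
10. not (p implies q), w1
11. p, w1
12. not q, w1
13. p implies q, w2
14. q, w2
Accessibility: w0Rw1, w1Rw2
Complete open branch: countermodel on a K-frame, so not valid in K.
T-tableau for the negation not ((Dia Dia (p implies q) implies Dia (p implies q)) or (p and (not p implies not q))):
1. not ((Dia Dia (p implies q) implies Dia (p implies q)) or (p and (not p implies not q))), w0
2. not (Dia Dia (p implies q) implies Dia (p implies q)), w0
3. not (p and (not p implies not q)), w0
4. Dia Dia (p implies q), w0
5. not Dia (p implies q), w0
6. not (p implies q), w0
7. p, w0
8. not q, w0
9. not (not p implies not q), w0
10. not p, w0
11. q, w0
Accessibility: w0Rw0
Branch closes: p and not p both at w0.
Every branch closes (one shown): valid in T, hence also in S4, S5 (every theorem of T is a theorem of S4 and S5).

T, S4, S5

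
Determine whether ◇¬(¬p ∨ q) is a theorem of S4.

Not valid

Tableau for the negation ¬◇¬(¬p ∨ q):
1. ¬◇¬(¬p ∨ q), 0
2. ¬p ∨ q, 0
3. q, 0
Accessibility: 0R0
The negation has an open branch (countermodel exists).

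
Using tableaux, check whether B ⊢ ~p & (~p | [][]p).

No, not valid

Tableau for the negation ~(~p & (~p | [][]p)):
1. ~(~p & (~p | [][]p)), u
2. ~(~p | [][]p), u
3. p, u
4. ~[][]p, u
5. ~[]p, v
6. ~p, w
Accessibility: uRu, uRv, vRu, vRv, vRw, wRv, wRw
The negation has an open branch (countermodel exists).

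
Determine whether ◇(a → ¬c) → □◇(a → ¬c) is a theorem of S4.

Tableau for the negation ¬(◇(a → ¬c) → □◇(a → ¬c)):
1. ¬(◇(a → ¬c) → □◇(a → ¬c)), w0
2. ◇(a → ¬c), w0   [¬→-rule on 1]
3. ¬□◇(a → ¬c), w0   [¬→-rule on 1]
4. a → ¬c, w1   [◇-rule on 2: fresh world w1, w0Rw1]
5. ¬c, w1   [→-rule on 4 (branches; this branch)]
6. ¬◇(a → ¬c), w2   [¬□-rule on 3: fresh world w2, w0Rw2]
7. ¬(a → ¬c), w2   [¬◇-rule on 6 via w2Rw2]
8. a, w2   [¬→-rule on 7]
9. c, w2   [¬→-rule on 7]
Accessibility: w0Rw0, w0Rw1, w0Rw2, w1Rw1, w2Rw2
The negation has an open branch (countermodel exists).

No, not valid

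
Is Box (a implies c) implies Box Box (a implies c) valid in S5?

Tableau for the negation not (Box (a implies c) implies Box Box (a implies c)):
1. not (Box (a implies c) implies Box Box (a implies c)), 0
2. Box (a implies c), 0   [neg-implies-rule on 1]
3. not Box Box (a implies c), 0   [neg-implies-rule on 1]
4. a implies c, 0   [Box-rule on 2 via 0R0]
5. c, 0   [implies-rule on 4 (branches; this branch)]
6. not Box (a implies c), 1   [neg-Box-rule on 3: fresh world 1, 0R1]
7. a implies c, 1   [Box-rule on 2 via 0R1]
8. c, 1   [implies-rule on 7 (branches; this branch)]
9. not (a implies c), 2   [neg-Box-rule on 6: fresh world 2, 1R2]
10. a, 2   [neg-implies-rule on 9]
11. not c, 2   [neg-implies-rule on 9]
12. a implies c, 2   [Box-rule on 2 via 0R2]
13. c, 2   [implies-rule on 12 (branches; this branch)]
Accessibility: 0R0, 0R1, 0R2, 1R0, 1R1, 1R2, 2R0, 2R1, 2R2
Branch closes: c and not c both at 2.
All branches of the negation close; one closing branch shown above.

Yes, valid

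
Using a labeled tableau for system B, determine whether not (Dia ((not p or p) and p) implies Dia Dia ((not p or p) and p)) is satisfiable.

Unsatisfiable (every branch closes)

1. not (Dia ((not p or p) and p) implies Dia Dia ((not p or p) and p)), u
2. Dia ((not p or p) and p), u   [neg-implies-rule on 1]
3. not Dia Dia ((not p or p) and p), u   [neg-implies-rule on 1]
4. not Dia ((not p or p) and p), u   [neg-Dia-rule on 3 via uRu]
5. not ((not p or p) and p), u   [neg-Dia-rule on 4 via uRu]
6. not p, u   [neg-and-rule on 5 (branches; this branch)]
7. (not p or p) and p, v   [Dia-rule on 2: fresh world v, uRv]
8. not p or p, v   [and-rule on 7]
9. p, v   [and-rule on 7]
10. not Dia ((not p or p) and p), v   [neg-Dia-rule on 3 via uRv]
11. not ((not p or p) and p), v   [neg-Dia-rule on 4 via uRv]
12. not (not p or p), v   [neg-and-rule on 11 (branches; this branch)]
13. not p, v   [neg-or-rule on 12]
Accessibility: uRu, uRv, vRu, vRv
Branch closes: p and not p both at v.
All branches of the tableau close; one closing branch shown above.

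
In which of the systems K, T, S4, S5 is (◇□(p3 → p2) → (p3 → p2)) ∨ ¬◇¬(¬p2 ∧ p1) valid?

S5-tableau for the negation ¬((◇□(p3 → p2) → (p3 → p2)) ∨ ¬◇¬(¬p2 ∧ p1)):
1. ¬((◇□(p3 → p2) → (p3 → p2)) ∨ ¬◇¬(¬p2 ∧ p1)), u
2. ¬(◇□(p3 → p2) → (p3 → p2)), u
3. ◇¬(¬p2 ∧ p1), u
4. ◇□(p3 → p2), u
5. ¬(p3 → p2), u
6. p3, u
7. ¬p2, u
8. ¬(¬p2 ∧ p1), v
9. ¬p1, v
10. □(p3 → p2), w
11. p3 → p2, u
12. p3 → p2, v
13. p3 → p2, w
14. p2, u
Accessibility: uRu, uRv, uRw, vRu, vRv, vRw, wRu, wRv, wRw
Branch closes: p2 and ¬p2 both at u.
Every branch closes (one shown): valid in S5.
S4-tableau for the negation ¬((◇□(p3 → p2) → (p3 → p2)) ∨ ¬◇¬(¬p2 ∧ p1)):
1. ¬((◇□(p3 → p2) → (p3 → p2)) ∨ ¬◇¬(¬p2 ∧ p1)), u
2. ¬(◇□(p3 → p2) → (p3 → p2)), u
3. ◇¬(¬p2 ∧ p1), u
4. ◇□(p3 → p2), u
5. ¬(p3 → p2), u
6. p3, u
7. ¬p2, u
8. ¬(¬p2 ∧ p1), v
9. ¬p1, v
10. □(p3 → p2), w
11. p3 → p2, w
12. p2, w
Accessibility: uRu, uRv, uRw, vRv, wRw
Complete open branch: countermodel on an S4-frame, so not valid in S4, nor in K, T (the same frame is also a K-frame and a T-frame).

S5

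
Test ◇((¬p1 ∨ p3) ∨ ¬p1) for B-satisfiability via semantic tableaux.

1. ◇((¬p1 ∨ p3) ∨ ¬p1), u
2. (¬p1 ∨ p3) ∨ ¬p1, v
3. ¬p1, v
Accessibility: uRu, uRv, vRu, vRv

Satisfiable (open branch found)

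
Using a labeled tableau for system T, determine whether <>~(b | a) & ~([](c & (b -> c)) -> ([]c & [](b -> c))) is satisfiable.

1. <>~(b | a) & ~([](c & (b -> c)) -> ([]c & [](b -> c))), u
2. <>~(b | a), u
3. ~([](c & (b -> c)) -> ([]c & [](b -> c))), u
4. [](c & (b -> c)), u
5. ~([]c & [](b -> c)), u
6. c & (b -> c), u
7. c, u
8. b -> c, u
9. ~[](b -> c), u
10. ~(b | a), v
11. ~b, v
12. ~a, v
13. c & (b -> c), v
14. c, v
15. b -> c, v
16. ~(b -> c), w
17. b, w
18. ~c, w
19. c & (b -> c), w
20. c, w
21. b -> c, w
Accessibility: uRu, uRv, uRw, vRv, wRw
Branch closes: c and ~c both at w.
All branches of the tableau close; one closing branch shown above.

Unsatisfiable (every branch closes)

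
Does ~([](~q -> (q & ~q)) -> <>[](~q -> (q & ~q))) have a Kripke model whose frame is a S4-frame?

No, unsatisfiable

1. ~([](~q -> (q & ~q)) -> <>[](~q -> (q & ~q))), 0
2. [](~q -> (q & ~q)), 0
3. ~<>[](~q -> (q & ~q)), 0
4. ~q -> (q & ~q), 0
5. ~[](~q -> (q & ~q)), 0
6. q, 0
7. ~(~q -> (q & ~q)), 1
8. ~q, 1
9. ~(q & ~q), 1
10. ~q -> (q & ~q), 1
11. ~[](~q -> (q & ~q)), 1
12. q & ~q, 1
13. q, 1
Accessibility: 0R0, 0R1, 1R1
Branch closes: q and ~q both at 1.
Every branch closes; the branch above is one of them.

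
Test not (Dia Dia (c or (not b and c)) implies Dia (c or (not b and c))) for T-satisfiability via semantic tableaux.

1. not (Dia Dia (c or (not b and c)) implies Dia (c or (not b and c))), 0
2. Dia Dia (c or (not b and c)), 0
3. not Dia (c or (not b and c)), 0
4. not (c or (not b and c)), 0
5. not c, 0
6. not (not b and c), 0
7. Dia (c or (not b and c)), 1
8. not (c or (not b and c)), 1
9. not c, 1
10. not (not b and c), 1
11. c or (not b and c), 2
12. not b and c, 2
13. not b, 2
14. c, 2
Accessibility: 0R0, 0R1, 1R1, 1R2, 2R2

Satisfiable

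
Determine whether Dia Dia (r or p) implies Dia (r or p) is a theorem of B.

Invalid (countermodel exists)

Tableau for the negation not (Dia Dia (r or p) implies Dia (r or p)):
1. not (Dia Dia (r or p) implies Dia (r or p)), w0
2. Dia Dia (r or p), w0
3. not Dia (r or p), w0
4. not (r or p), w0
5. not r, w0
6. not p, w0
7. Dia (r or p), w1
8. not (r or p), w1
9. not r, w1
10. not p, w1
11. r or p, w2
12. p, w2
Accessibility: w0Rw0, w0Rw1, w1Rw0, w1Rw1, w1Rw2, w2Rw1, w2Rw2
The negation has an open branch (countermodel exists).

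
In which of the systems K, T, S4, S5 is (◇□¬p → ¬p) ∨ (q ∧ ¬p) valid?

S5

S4-tableau for the negation ¬((◇□¬p → ¬p) ∨ (q ∧ ¬p)):
1. ¬((◇□¬p → ¬p) ∨ (q ∧ ¬p)), w0
2. ¬(◇□¬p → ¬p), w0
3. ¬(q ∧ ¬p), w0
4. ◇□¬p, w0
5. p, w0
6. □¬p, w1
7. ¬p, w1
Accessibility: w0Rw0, w0Rw1, w1Rw1
Complete open branch: countermodel on an S4-frame, so not valid in S4, nor in K, T (the same frame is also a K-frame and a T-frame).
S5-tableau for the negation ¬((◇□¬p → ¬p) ∨ (q ∧ ¬p)):
1. ¬((◇□¬p → ¬p) ∨ (q ∧ ¬p)), w0
2. ¬(◇□¬p → ¬p), w0
3. ¬(q ∧ ¬p), w0
4. ◇□¬p, w0
5. p, w0
6. □¬p, w1
7. ¬p, w0
Accessibility: w0Rw0, w0Rw1, w1Rw0, w1Rw1
Branch closes: p and ¬p both at w0.
Every branch closes (one shown): valid in S5.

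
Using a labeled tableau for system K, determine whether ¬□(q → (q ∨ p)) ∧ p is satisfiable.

1. ¬□(q → (q ∨ p)) ∧ p, 0
2. ¬□(q → (q ∨ p)), 0
3. p, 0
4. ¬(q → (q ∨ p)), 1
5. q, 1
6. ¬(q ∨ p), 1
7. ¬q, 1
8. ¬p, 1
Accessibility: 0R1
Branch closes: q and ¬q both at 1.
(One branch shown.) All branches close.

No, unsatisfiable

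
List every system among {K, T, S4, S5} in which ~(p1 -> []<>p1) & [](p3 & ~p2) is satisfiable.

S4-tableau for the formula:
1. ~(p1 -> []<>p1) & [](p3 & ~p2), 0
2. ~(p1 -> []<>p1), 0
3. [](p3 & ~p2), 0
4. p1, 0
5. ~[]<>p1, 0
6. p3 & ~p2, 0
7. p3, 0
8. ~p2, 0
9. ~<>p1, 1
10. p3 & ~p2, 1
11. p3, 1
12. ~p2, 1
13. ~p1, 1
Accessibility: 0R0, 0R1, 1R1
Complete open branch: satisfiable in S4, hence also in K, T (this S4-model is also a K-model and a T-model).
S5-tableau for the formula:
1. ~(p1 -> []<>p1) & [](p3 & ~p2), 0
2. ~(p1 -> []<>p1), 0
3. [](p3 & ~p2), 0
4. p1, 0
5. ~[]<>p1, 0
6. p3 & ~p2, 0
7. p3, 0
8. ~p2, 0
9. ~<>p1, 1
10. p3 & ~p2, 1
11. p3, 1
12. ~p2, 1
13. ~p1, 0
Accessibility: 0R0, 0R1, 1R0, 1R1
Branch closes: p1 and ~p1 both at 0.
Every branch closes (one shown): unsatisfiable in S5.

K, T, S4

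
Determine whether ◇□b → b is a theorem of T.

No, not valid

Tableau for the negation ¬(◇□b → b):
1. ¬(◇□b → b), u
2. ◇□b, u
3. ¬b, u
4. □b, v
5. b, v
Accessibility: uRu, uRv, vRv
The negation has an open branch (countermodel exists).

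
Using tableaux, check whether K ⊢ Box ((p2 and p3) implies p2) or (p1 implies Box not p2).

Tableau for the negation not (Box ((p2 and p3) implies p2) or (p1 implies Box not p2)):
1. not (Box ((p2 and p3) implies p2) or (p1 implies Box not p2)), w0
2. not Box ((p2 and p3) implies p2), w0
3. not (p1 implies Box not p2), w0
4. p1, w0
5. not Box not p2, w0
6. not ((p2 and p3) implies p2), w1
7. p2 and p3, w1
8. not p2, w1
9. p2, w1
10. p3, w1
Accessibility: w0Rw1
Branch closes: p2 and not p2 both at w1.
All branches of the negation close; one closing branch shown above.

Yes, valid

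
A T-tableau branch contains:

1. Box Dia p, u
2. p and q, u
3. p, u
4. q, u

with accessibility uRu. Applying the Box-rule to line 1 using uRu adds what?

Dia p, u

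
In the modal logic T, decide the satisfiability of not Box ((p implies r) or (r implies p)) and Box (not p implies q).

1. not Box ((p implies r) or (r implies p)) and Box (not p implies q), u
2. not Box ((p implies r) or (r implies p)), u
3. Box (not p implies q), u
4. not p implies q, u
5. q, u
6. not ((p implies r) or (r implies p)), v
7. not (p implies r), v
8. not (r implies p), v
9. p, v
10. not r, v
11. r, v
12. not p, v
Accessibility: uRu, uRv, vRv
Branch closes: r and not r both at v.
All branches of the tableau close; one closing branch shown above.

Unsatisfiable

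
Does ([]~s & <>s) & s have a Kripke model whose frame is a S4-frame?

1. ([]~s & <>s) & s, u
2. []~s & <>s, u
3. s, u
4. []~s, u
5. <>s, u
6. ~s, u
Accessibility: uRu
Branch closes: s and ~s both at u.
All branches of the tableau close; one closing branch shown above.

Unsatisfiable (every branch closes)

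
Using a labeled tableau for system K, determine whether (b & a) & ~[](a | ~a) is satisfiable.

1. (b & a) & ~[](a | ~a), w0
2. b & a, w0
3. ~[](a | ~a), w0
4. b, w0
5. a, w0
6. ~(a | ~a), w1
7. ~a, w1
8. a, w1
Accessibility: w0Rw1
Branch closes: a and ~a both at w1.
(One branch shown.) All branches close.

No, unsatisfiable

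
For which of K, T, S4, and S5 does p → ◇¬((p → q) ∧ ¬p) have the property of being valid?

T, S4, S5

K-tableau for the negation ¬(p → ◇¬((p → q) ∧ ¬p)):
1. ¬(p → ◇¬((p → q) ∧ ¬p)), u
2. p, u
3. ¬◇¬((p → q) ∧ ¬p), u
Complete open branch: countermodel on a K-frame, so not valid in K.
T-tableau for the negation ¬(p → ◇¬((p → q) ∧ ¬p)):
1. ¬(p → ◇¬((p → q) ∧ ¬p)), u
2. p, u
3. ¬◇¬((p → q) ∧ ¬p), u
4. (p → q) ∧ ¬p, u
5. p → q, u
6. ¬p, u
Accessibility: uRu
Branch closes: p and ¬p both at u.
Every branch closes (one shown): valid in T, hence also in S4, S5 (every theorem of T is a theorem of S4 and S5).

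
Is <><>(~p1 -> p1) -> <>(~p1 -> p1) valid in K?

Tableau for the negation ~(<><>(~p1 -> p1) -> <>(~p1 -> p1)):
1. ~(<><>(~p1 -> p1) -> <>(~p1 -> p1)), w0
2. <><>(~p1 -> p1), w0
3. ~<>(~p1 -> p1), w0
4. <>(~p1 -> p1), w1
5. ~(~p1 -> p1), w1
6. ~p1, w1
7. ~p1 -> p1, w2
8. p1, w2
Accessibility: w0Rw1, w1Rw2
The negation has an open branch (countermodel exists).

No, not valid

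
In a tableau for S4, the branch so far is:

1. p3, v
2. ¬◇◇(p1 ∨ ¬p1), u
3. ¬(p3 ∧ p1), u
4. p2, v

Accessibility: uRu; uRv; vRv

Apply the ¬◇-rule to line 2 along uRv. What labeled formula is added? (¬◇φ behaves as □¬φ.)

¬◇(p1 ∨ ¬p1), v

¬◇φ behaves as □¬φ: propagate the negated body to each accessible world.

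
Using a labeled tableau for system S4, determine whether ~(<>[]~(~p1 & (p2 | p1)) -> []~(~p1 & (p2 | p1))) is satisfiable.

1. ~(<>[]~(~p1 & (p2 | p1)) -> []~(~p1 & (p2 | p1))), u
2. <>[]~(~p1 & (p2 | p1)), u   [~->-rule on 1]
3. ~[]~(~p1 & (p2 | p1)), u   [~->-rule on 1]
4. []~(~p1 & (p2 | p1)), v   [<>-rule on 2: fresh world v, uRv]
5. ~(~p1 & (p2 | p1)), v   [[]-rule on 4 via vRv]
6. ~(p2 | p1), v   [~&-rule on 5 (branches; this branch)]
7. ~p2, v   [~|-rule on 6]
8. ~p1, v   [~|-rule on 6]
9. ~p1 & (p2 | p1), w   [~[]-rule on 3: fresh world w, uRw]
10. ~p1, w   [&-rule on 9]
11. p2 | p1, w   [&-rule on 9]
12. p2, w   [|-rule on 11 (branches; this branch)]
Accessibility: uRu, uRv, uRw, vRv, wRw

Satisfiable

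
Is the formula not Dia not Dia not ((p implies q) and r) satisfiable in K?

1. not Dia not Dia not ((p implies q) and r), u

Yes, satisfiable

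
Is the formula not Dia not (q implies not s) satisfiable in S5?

1. not Dia not (q implies not s), w0
2. q implies not s, w0
3. not s, w0
Accessibility: w0Rw0

Satisfiable (open branch found)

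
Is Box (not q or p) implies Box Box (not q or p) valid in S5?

Tableau for the negation not (Box (not q or p) implies Box Box (not q or p)):
1. not (Box (not q or p) implies Box Box (not q or p)), w0
2. Box (not q or p), w0
3. not Box Box (not q or p), w0
4. not q or p, w0
5. p, w0
6. not Box (not q or p), w1
7. not q or p, w1
8. p, w1
9. not (not q or p), w2
10. q, w2
11. not p, w2
12. not q or p, w2
13. p, w2
Accessibility: w0Rw0, w0Rw1, w0Rw2, w1Rw0, w1Rw1, w1Rw2, w2Rw0, w2Rw1, w2Rw2
Branch closes: p and not p both at w2.
All branches of the negation close; one closing branch shown above.

Yes, valid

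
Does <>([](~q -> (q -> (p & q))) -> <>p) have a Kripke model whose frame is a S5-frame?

1. <>([](~q -> (q -> (p & q))) -> <>p), 0
2. [](~q -> (q -> (p & q))) -> <>p, 1
3. <>p, 1
4. p, 2
Accessibility: 0R0, 0R1, 0R2, 1R0, 1R1, 1R2, 2R0, 2R1, 2R2

Yes, satisfiable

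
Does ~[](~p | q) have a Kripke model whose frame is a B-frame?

1. ~[](~p | q), 0
2. ~(~p | q), 1   [~[]-rule on 1: fresh world 1, 0R1]
3. p, 1   [~|-rule on 2]
4. ~q, 1   [~|-rule on 2]
Accessibility: 0R0, 0R1, 1R0, 1R1

Satisfiable (open branch found)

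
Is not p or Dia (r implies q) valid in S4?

Not valid

Tableau for the negation not (not p or Dia (r implies q)):
1. not (not p or Dia (r implies q)), u
2. p, u
3. not Dia (r implies q), u
4. not (r implies q), u
5. r, u
6. not q, u
Accessibility: uRu
The negation has an open branch (countermodel exists).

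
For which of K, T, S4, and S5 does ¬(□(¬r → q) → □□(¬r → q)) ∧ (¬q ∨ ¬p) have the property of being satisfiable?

S4-tableau for the formula:
1. ¬(□(¬r → q) → □□(¬r → q)) ∧ (¬q ∨ ¬p), w0
2. ¬(□(¬r → q) → □□(¬r → q)), w0   [∧-rule on 1]
3. ¬q ∨ ¬p, w0   [∧-rule on 1]
4. □(¬r → q), w0   [¬→-rule on 2]
5. ¬□□(¬r → q), w0   [¬→-rule on 2]
6. ¬r → q, w0   [□-rule on 4 via w0Rw0]
7. ¬p, w0   [∨-rule on 3 (branches; this branch)]
8. q, w0   [→-rule on 6 (branches; this branch)]
9. ¬□(¬r → q), w1   [¬□-rule on 5: fresh world w1, w0Rw1]
10. ¬r → q, w1   [□-rule on 4 via w0Rw1]
11. q, w1   [→-rule on 10 (branches; this branch)]
12. ¬(¬r → q), w2   [¬□-rule on 9: fresh world w2, w1Rw2]
13. ¬r, w2   [¬→-rule on 12]
14. ¬q, w2   [¬→-rule on 12]
15. ¬r → q, w2   [□-rule on 4 via w0Rw2]
16. q, w2   [→-rule on 15 (branches; this branch)]
Accessibility: w0Rw0, w0Rw1, w0Rw2, w1Rw1, w1Rw2, w2Rw2
Branch closes: q and ¬q both at w2.
Every branch closes (one shown): unsatisfiable in S4, hence also in S5 (every S5-frame is an S4-frame).
T-tableau for the formula:
1. ¬(□(¬r → q) → □□(¬r → q)) ∧ (¬q ∨ ¬p), w0
2. ¬(□(¬r → q) → □□(¬r → q)), w0   [∧-rule on 1]
3. ¬q ∨ ¬p, w0   [∧-rule on 1]
4. □(¬r → q), w0   [¬→-rule on 2]
5. ¬□□(¬r → q), w0   [¬→-rule on 2]
6. ¬r → q, w0   [□-rule on 4 via w0Rw0]
7. ¬p, w0   [∨-rule on 3 (branches; this branch)]
8. q, w0   [→-rule on 6 (branches; this branch)]
9. ¬□(¬r → q), w1   [¬□-rule on 5: fresh world w1, w0Rw1]
10. ¬r → q, w1   [□-rule on 4 via w0Rw1]
11. q, w1   [→-rule on 10 (branches; this branch)]
12. ¬(¬r → q), w2   [¬□-rule on 9: fresh world w2, w1Rw2]
13. ¬r, w2   [¬→-rule on 12]
14. ¬q, w2   [¬→-rule on 12]
Accessibility: w0Rw0, w0Rw1, w1Rw1, w1Rw2, w2Rw2
Complete open branch: satisfiable in T, hence also in K (this T-model is also a K-model).

K, T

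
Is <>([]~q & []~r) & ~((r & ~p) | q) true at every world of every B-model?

Tableau for the negation ~(<>([]~q & []~r) & ~((r & ~p) | q)):
1. ~(<>([]~q & []~r) & ~((r & ~p) | q)), u
2. (r & ~p) | q, u   [~&-rule on 1 (branches; this branch)]
3. q, u   [|-rule on 2 (branches; this branch)]
Accessibility: uRu
The negation has an open branch (countermodel exists).

Invalid (countermodel exists)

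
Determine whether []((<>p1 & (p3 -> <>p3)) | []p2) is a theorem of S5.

No, not valid

Tableau for the negation ~[]((<>p1 & (p3 -> <>p3)) | []p2):
1. ~[]((<>p1 & (p3 -> <>p3)) | []p2), w0
2. ~((<>p1 & (p3 -> <>p3)) | []p2), w1
3. ~(<>p1 & (p3 -> <>p3)), w1
4. ~[]p2, w1
5. ~<>p1, w1
6. ~p1, w0
7. ~p1, w1
8. ~p2, w2
9. ~p1, w2
Accessibility: w0Rw0, w0Rw1, w0Rw2, w1Rw0, w1Rw1, w1Rw2, w2Rw0, w2Rw1, w2Rw2
The negation has an open branch (countermodel exists).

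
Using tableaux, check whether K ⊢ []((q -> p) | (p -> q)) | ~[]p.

Tableau for the negation ~([]((q -> p) | (p -> q)) | ~[]p):
1. ~([]((q -> p) | (p -> q)) | ~[]p), 0
2. ~[]((q -> p) | (p -> q)), 0
3. []p, 0
4. ~((q -> p) | (p -> q)), 1
5. ~(q -> p), 1
6. ~(p -> q), 1
7. q, 1
8. ~p, 1
9. p, 1
10. ~q, 1
Accessibility: 0R1
Branch closes: p and ~p both at 1.
Every branch of the negation's tableau closes; the branch above is one of them.

Valid in K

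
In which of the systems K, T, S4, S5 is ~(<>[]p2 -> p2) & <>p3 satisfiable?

K, T, S4

S4-tableau for the formula:
1. ~(<>[]p2 -> p2) & <>p3, w0
2. ~(<>[]p2 -> p2), w0
3. <>p3, w0
4. <>[]p2, w0
5. ~p2, w0
6. p3, w1
7. []p2, w2
8. p2, w2
Accessibility: w0Rw0, w0Rw1, w0Rw2, w1Rw1, w2Rw2
Complete open branch: satisfiable in S4, hence also in K, T (this S4-model is also a K-model and a T-model).
S5-tableau for the formula:
1. ~(<>[]p2 -> p2) & <>p3, w0
2. ~(<>[]p2 -> p2), w0
3. <>p3, w0
4. <>[]p2, w0
5. ~p2, w0
6. p3, w1
7. []p2, w2
8. p2, w0
Accessibility: w0Rw0, w0Rw1, w0Rw2, w1Rw0, w1Rw1, w1Rw2, w2Rw0, w2Rw1, w2Rw2
Branch closes: p2 and ~p2 both at w0.
Every branch closes (one shown): unsatisfiable in S5.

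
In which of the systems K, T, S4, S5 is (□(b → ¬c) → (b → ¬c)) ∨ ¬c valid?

T, S4, S5

K-tableau for the negation ¬((□(b → ¬c) → (b → ¬c)) ∨ ¬c):
1. ¬((□(b → ¬c) → (b → ¬c)) ∨ ¬c), w0
2. ¬(□(b → ¬c) → (b → ¬c)), w0   [¬∨-rule on 1]
3. c, w0   [¬∨-rule on 1]
4. □(b → ¬c), w0   [¬→-rule on 2]
5. ¬(b → ¬c), w0   [¬→-rule on 2]
6. b, w0   [¬→-rule on 5]
Complete open branch: countermodel on a K-frame, so not valid in K.
T-tableau for the negation ¬((□(b → ¬c) → (b → ¬c)) ∨ ¬c):
1. ¬((□(b → ¬c) → (b → ¬c)) ∨ ¬c), w0
2. ¬(□(b → ¬c) → (b → ¬c)), w0   [¬∨-rule on 1]
3. c, w0   [¬∨-rule on 1]
4. □(b → ¬c), w0   [¬→-rule on 2]
5. ¬(b → ¬c), w0   [¬→-rule on 2]
6. b, w0   [¬→-rule on 5]
7. b → ¬c, w0   [□-rule on 4 via w0Rw0]
8. ¬c, w0   [→-rule on 7 (branches; this branch)]
Accessibility: w0Rw0
Branch closes: c and ¬c both at w0.
Every branch closes (one shown): valid in T, hence also in S4, S5 (every theorem of T is a theorem of S4 and S5).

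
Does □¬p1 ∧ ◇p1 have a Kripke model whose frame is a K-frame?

Unsatisfiable

1. □¬p1 ∧ ◇p1, 0
2. □¬p1, 0   [∧-rule on 1]
3. ◇p1, 0   [∧-rule on 1]
4. p1, 1   [◇-rule on 3: fresh world 1, 0R1]
5. ¬p1, 1   [□-rule on 2 via 0R1]
Accessibility: 0R1
Branch closes: p1 and ¬p1 both at 1.
Every branch closes; the branch above is one of them.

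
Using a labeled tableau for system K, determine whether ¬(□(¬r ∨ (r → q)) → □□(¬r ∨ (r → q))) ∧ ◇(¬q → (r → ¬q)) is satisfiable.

Yes, satisfiable

1. ¬(□(¬r ∨ (r → q)) → □□(¬r ∨ (r → q))) ∧ ◇(¬q → (r → ¬q)), w0
2. ¬(□(¬r ∨ (r → q)) → □□(¬r ∨ (r → q))), w0
3. ◇(¬q → (r → ¬q)), w0
4. □(¬r ∨ (r → q)), w0
5. ¬□□(¬r ∨ (r → q)), w0
6. ¬q → (r → ¬q), w1
7. ¬r ∨ (r → q), w1
8. r → ¬q, w1
9. r → q, w1
10. ¬q, w1
11. ¬r, w1
12. ¬□(¬r ∨ (r → q)), w2
13. ¬r ∨ (r → q), w2
14. r → q, w2
15. q, w2
16. ¬(¬r ∨ (r → q)), w3
17. r, w3
18. ¬(r → q), w3
19. ¬q, w3
Accessibility: w0Rw1, w0Rw2, w2Rw3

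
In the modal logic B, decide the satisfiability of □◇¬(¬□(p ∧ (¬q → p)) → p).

Satisfiable (open branch found)

1. □◇¬(¬□(p ∧ (¬q → p)) → p), 0
2. ◇¬(¬□(p ∧ (¬q → p)) → p), 0
3. ¬(¬□(p ∧ (¬q → p)) → p), 1
4. ¬□(p ∧ (¬q → p)), 1
5. ¬p, 1
6. ◇¬(¬□(p ∧ (¬q → p)) → p), 1
7. ¬(p ∧ (¬q → p)), 2
8. ¬(¬q → p), 2
9. ¬q, 2
10. ¬p, 2
11. ¬(¬□(p ∧ (¬q → p)) → p), 3
12. ¬□(p ∧ (¬q → p)), 3
13. ¬p, 3
14. ¬(p ∧ (¬q → p)), 4
15. ¬(¬q → p), 4
16. ¬q, 4
17. ¬p, 4
Accessibility: 0R0, 0R1, 1R0, 1R1, 1R2, 1R3, 2R1, 2R2, 3R1, 3R3, 3R4, 4R3, 4R4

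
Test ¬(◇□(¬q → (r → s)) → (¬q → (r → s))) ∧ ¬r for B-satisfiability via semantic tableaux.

Unsatisfiable

1. ¬(◇□(¬q → (r → s)) → (¬q → (r → s))) ∧ ¬r, w0
2. ¬(◇□(¬q → (r → s)) → (¬q → (r → s))), w0
3. ¬r, w0
4. ◇□(¬q → (r → s)), w0
5. ¬(¬q → (r → s)), w0
6. ¬q, w0
7. ¬(r → s), w0
8. r, w0
9. ¬s, w0
Accessibility: w0Rw0
Branch closes: r and ¬r both at w0.
Every branch closes; the branch above is one of them.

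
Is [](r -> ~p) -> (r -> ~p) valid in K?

No, not valid

Tableau for the negation ~([](r -> ~p) -> (r -> ~p)):
1. ~([](r -> ~p) -> (r -> ~p)), 0
2. [](r -> ~p), 0   [~->-rule on 1]
3. ~(r -> ~p), 0   [~->-rule on 1]
4. r, 0   [~->-rule on 3]
5. p, 0   [~->-rule on 3]
The negation has an open branch (countermodel exists).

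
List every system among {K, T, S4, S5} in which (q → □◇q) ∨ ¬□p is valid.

S5-tableau for the negation ¬((q → □◇q) ∨ ¬□p):
1. ¬((q → □◇q) ∨ ¬□p), 0
2. ¬(q → □◇q), 0
3. □p, 0
4. q, 0
5. ¬□◇q, 0
6. p, 0
7. ¬◇q, 1
8. p, 1
9. ¬q, 0
Accessibility: 0R0, 0R1, 1R0, 1R1
Branch closes: q and ¬q both at 0.
Every branch closes (one shown): valid in S5.
S4-tableau for the negation ¬((q → □◇q) ∨ ¬□p):
1. ¬((q → □◇q) ∨ ¬□p), 0
2. ¬(q → □◇q), 0
3. □p, 0
4. q, 0
5. ¬□◇q, 0
6. p, 0
7. ¬◇q, 1
8. p, 1
9. ¬q, 1
Accessibility: 0R0, 0R1, 1R1
Complete open branch: countermodel on an S4-frame, so not valid in S4, nor in K, T (the same frame is also a K-frame and a T-frame).

S5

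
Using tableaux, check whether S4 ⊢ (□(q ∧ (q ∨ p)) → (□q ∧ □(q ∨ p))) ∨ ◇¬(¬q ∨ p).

Yes, valid

Tableau for the negation ¬((□(q ∧ (q ∨ p)) → (□q ∧ □(q ∨ p))) ∨ ◇¬(¬q ∨ p)):
1. ¬((□(q ∧ (q ∨ p)) → (□q ∧ □(q ∨ p))) ∨ ◇¬(¬q ∨ p)), u
2. ¬(□(q ∧ (q ∨ p)) → (□q ∧ □(q ∨ p))), u   [¬∨-rule on 1]
3. ¬◇¬(¬q ∨ p), u   [¬∨-rule on 1]
4. □(q ∧ (q ∨ p)), u   [¬→-rule on 2]
5. ¬(□q ∧ □(q ∨ p)), u   [¬→-rule on 2]
6. ¬q ∨ p, u   [¬◇-rule on 3 via uRu]
7. q ∧ (q ∨ p), u   [□-rule on 4 via uRu]
8. q, u   [∧-rule on 7]
9. q ∨ p, u   [∧-rule on 7]
10. ¬□(q ∨ p), u   [¬∧-rule on 5 (branches; this branch)]
11. p, u   [∨-rule on 6 (branches; this branch)]
12. ¬(q ∨ p), v   [¬□-rule on 10: fresh world v, uRv]
13. ¬q, v   [¬∨-rule on 12]
14. ¬p, v   [¬∨-rule on 12]
15. ¬q ∨ p, v   [¬◇-rule on 3 via uRv]
16. q ∧ (q ∨ p), v   [□-rule on 4 via uRv]
17. q, v   [∧-rule on 16]
18. q ∨ p, v   [∧-rule on 16]
Accessibility: uRu, uRv, vRv
Branch closes: q and ¬q both at v.
All branches of the negation close; one closing branch shown above.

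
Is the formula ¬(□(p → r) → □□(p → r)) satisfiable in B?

Yes, satisfiable

1. ¬(□(p → r) → □□(p → r)), w0
2. □(p → r), w0
3. ¬□□(p → r), w0
4. p → r, w0
5. r, w0
6. ¬□(p → r), w1
7. p → r, w1
8. r, w1
9. ¬(p → r), w2
10. p, w2
11. ¬r, w2
Accessibility: w0Rw0, w0Rw1, w1Rw0, w1Rw1, w1Rw2, w2Rw1, w2Rw2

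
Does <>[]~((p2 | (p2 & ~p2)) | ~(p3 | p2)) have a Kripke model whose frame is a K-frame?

Satisfiable

1. <>[]~((p2 | (p2 & ~p2)) | ~(p3 | p2)), w0
2. []~((p2 | (p2 & ~p2)) | ~(p3 | p2)), w1   [<>-rule on 1: fresh world w1, w0Rw1]
Accessibility: w0Rw1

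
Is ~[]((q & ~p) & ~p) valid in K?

Tableau for the negation []((q & ~p) & ~p):
1. []((q & ~p) & ~p), 0
The negation has an open branch (countermodel exists).

Not valid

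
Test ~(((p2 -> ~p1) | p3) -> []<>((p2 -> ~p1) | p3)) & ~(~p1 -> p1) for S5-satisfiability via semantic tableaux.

1. ~(((p2 -> ~p1) | p3) -> []<>((p2 -> ~p1) | p3)) & ~(~p1 -> p1), u
2. ~(((p2 -> ~p1) | p3) -> []<>((p2 -> ~p1) | p3)), u   [&-rule on 1]
3. ~(~p1 -> p1), u   [&-rule on 1]
4. (p2 -> ~p1) | p3, u   [~->-rule on 2]
5. ~[]<>((p2 -> ~p1) | p3), u   [~->-rule on 2]
6. ~p1, u   [~->-rule on 3]
7. p2 -> ~p1, u   [|-rule on 4 (branches; this branch)]
8. ~<>((p2 -> ~p1) | p3), v   [~[]-rule on 5: fresh world v, uRv]
9. ~((p2 -> ~p1) | p3), u   [~<>-rule on 8 via vRu]
10. ~(p2 -> ~p1), u   [~|-rule on 9]
11. ~p3, u   [~|-rule on 9]
12. p2, u   [~->-rule on 10]
13. p1, u   [~->-rule on 10]
Accessibility: uRu, uRv, vRu, vRv
Branch closes: p1 and ~p1 both at u.
(One branch shown.) All branches close.

Unsatisfiable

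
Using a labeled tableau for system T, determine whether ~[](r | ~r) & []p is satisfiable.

No, unsatisfiable

1. ~[](r | ~r) & []p, w0
2. ~[](r | ~r), w0   [&-rule on 1]
3. []p, w0   [&-rule on 1]
4. p, w0   [[]-rule on 3 via w0Rw0]
5. ~(r | ~r), w1   [~[]-rule on 2: fresh world w1, w0Rw1]
6. ~r, w1   [~|-rule on 5]
7. r, w1   [~|-rule on 5]
Accessibility: w0Rw0, w0Rw1, w1Rw1
Branch closes: r and ~r both at w1.
All branches of the tableau close; one closing branch shown above.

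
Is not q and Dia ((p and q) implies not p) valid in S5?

Not valid

Tableau for the negation not (not q and Dia ((p and q) implies not p)):
1. not (not q and Dia ((p and q) implies not p)), u
2. not Dia ((p and q) implies not p), u
3. not ((p and q) implies not p), u
4. p and q, u
5. p, u
6. q, u
Accessibility: uRu
The negation has an open branch (countermodel exists).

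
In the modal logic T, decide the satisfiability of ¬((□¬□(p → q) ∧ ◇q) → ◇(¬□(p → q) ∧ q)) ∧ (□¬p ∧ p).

1. ¬((□¬□(p → q) ∧ ◇q) → ◇(¬□(p → q) ∧ q)) ∧ (□¬p ∧ p), u
2. ¬((□¬□(p → q) ∧ ◇q) → ◇(¬□(p → q) ∧ q)), u
3. □¬p ∧ p, u
4. □¬□(p → q) ∧ ◇q, u
5. ¬◇(¬□(p → q) ∧ q), u
6. □¬p, u
7. p, u
8. □¬□(p → q), u
9. ◇q, u
10. ¬(¬□(p → q) ∧ q), u
11. ¬p, u
Accessibility: uRu
Branch closes: p and ¬p both at u.
Every branch closes; the branch above is one of them.

No, unsatisfiable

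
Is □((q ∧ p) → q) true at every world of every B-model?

Valid in B

Tableau for the negation ¬□((q ∧ p) → q):
1. ¬□((q ∧ p) → q), w0
2. ¬((q ∧ p) → q), w1   [¬□-rule on 1: fresh world w1, w0Rw1]
3. q ∧ p, w1   [¬→-rule on 2]
4. ¬q, w1   [¬→-rule on 2]
5. q, w1   [∧-rule on 3]
6. p, w1   [∧-rule on 3]
Accessibility: w0Rw0, w0Rw1, w1Rw0, w1Rw1
Branch closes: q and ¬q both at w1.
All branches of the negation close; one closing branch shown above.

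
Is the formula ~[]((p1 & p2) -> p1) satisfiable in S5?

No, unsatisfiable

1. ~[]((p1 & p2) -> p1), 0
2. ~((p1 & p2) -> p1), 1
3. p1 & p2, 1
4. ~p1, 1
5. p1, 1
6. p2, 1
Accessibility: 0R0, 0R1, 1R0, 1R1
Branch closes: p1 and ~p1 both at 1.
All branches of the tableau close; one closing branch shown above.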